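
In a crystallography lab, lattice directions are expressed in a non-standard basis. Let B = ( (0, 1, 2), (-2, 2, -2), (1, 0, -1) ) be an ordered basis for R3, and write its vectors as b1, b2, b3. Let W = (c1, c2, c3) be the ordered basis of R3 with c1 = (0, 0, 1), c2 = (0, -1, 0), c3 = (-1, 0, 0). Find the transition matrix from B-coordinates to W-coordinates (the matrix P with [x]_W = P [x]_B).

Column j of P is [bj]_W, since P maps B-coordinates to W-coordinates.
Expressing b1 in W: b1 = 2c1 - c2 + 0·c3, so column 1 of P is (2, -1, 0).
Doing the same for each bj gives P = [[2, -2, -1], [-1, -2, 0], [0, 2, -1]].

[[2, -2, -1], [-1, -2, 0], [0, 2, -1]]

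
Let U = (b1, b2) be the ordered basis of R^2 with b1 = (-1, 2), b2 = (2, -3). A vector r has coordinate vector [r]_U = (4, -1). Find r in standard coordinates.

r = M [r]_U, where M has columns b1, b2.
Carrying out the matrix-vector product, r = (-6, 11).

(-6, 11)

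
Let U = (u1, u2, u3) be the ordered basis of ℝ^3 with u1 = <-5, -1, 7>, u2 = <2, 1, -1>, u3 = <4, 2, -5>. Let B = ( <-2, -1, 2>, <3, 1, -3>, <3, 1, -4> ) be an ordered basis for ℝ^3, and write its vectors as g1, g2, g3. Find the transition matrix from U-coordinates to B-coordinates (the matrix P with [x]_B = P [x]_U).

[[-2, -1, -2], [-1, 1, -1], [-2, -1, 1]]

Take x = uj: its U-coordinates are the j-th standard unit vector, so P e_j — column j of P — equals [uj]_B.
u1 = -2g1 - g2 - 2g3, giving column 1 = <-2, -1, -2>; repeating for each j gives P = [[-2, -1, -2], [-1, 1, -1], [-2, -1, 1]].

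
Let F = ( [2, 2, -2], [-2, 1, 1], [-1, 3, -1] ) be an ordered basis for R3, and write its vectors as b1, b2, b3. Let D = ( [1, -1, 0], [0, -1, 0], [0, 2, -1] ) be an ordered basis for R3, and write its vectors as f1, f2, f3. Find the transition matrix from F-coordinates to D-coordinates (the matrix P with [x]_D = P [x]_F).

Take x = bj: its F-coordinates are the j-th standard unit vector, so P e_j — column j of P — equals [bj]_D.
b1 = 2f1 + 0·f2 + 2f3, giving column 1 = [2, 0, 2]; repeating for each j gives P = [[2, -2, -1], [0, -1, 0], [2, -1, 1]].

[[2, -2, -1], [0, -1, 0], [2, -1, 1]]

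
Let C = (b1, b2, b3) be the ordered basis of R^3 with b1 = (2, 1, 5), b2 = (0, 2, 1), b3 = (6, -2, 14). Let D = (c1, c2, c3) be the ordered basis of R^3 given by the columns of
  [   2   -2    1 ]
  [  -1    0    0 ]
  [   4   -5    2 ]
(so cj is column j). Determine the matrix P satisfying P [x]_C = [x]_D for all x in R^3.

Let M have columns bj and N have columns cj. Then for every x, N [x]_D = x = M [x]_C, so P = N^(-1) M.
Since det N = 1, N^(-1) has integer entries; multiplying gives P = [[-1, -2, 2], [-1, -1, -2], [2, 2, -2]].

[[-1, -2, 2], [-1, -1, -2], [2, 2, -2]]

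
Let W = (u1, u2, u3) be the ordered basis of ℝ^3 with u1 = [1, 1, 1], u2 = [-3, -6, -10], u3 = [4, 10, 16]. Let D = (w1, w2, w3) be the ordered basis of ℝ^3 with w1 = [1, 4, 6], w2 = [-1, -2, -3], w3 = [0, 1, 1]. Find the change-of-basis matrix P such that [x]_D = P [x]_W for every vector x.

[[-1, -1, 2], [-2, 2, -2], [1, 2, -2]]

Column j of P is [uj]_D, since P maps W-coordinates to D-coordinates.
Expressing u1 in D: u1 = -w1 - 2w2 + w3, so column 1 of P is [-1, -2, 1].
Doing the same for each uj gives P = [[-1, -1, 2], [-2, 2, -2], [1, 2, -2]].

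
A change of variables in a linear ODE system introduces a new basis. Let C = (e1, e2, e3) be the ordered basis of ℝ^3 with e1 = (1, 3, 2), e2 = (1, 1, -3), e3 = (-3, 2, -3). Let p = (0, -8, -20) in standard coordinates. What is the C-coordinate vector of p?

(-4, 4, 0)

Write p = c_1 e1 + ... + c_3 e3 and solve for the c_i.
Solving this 3x3 system gives c = (-4, 4, 0).
Check: -4e1 + 4e2 + 0·e3 = (0, -8, -20).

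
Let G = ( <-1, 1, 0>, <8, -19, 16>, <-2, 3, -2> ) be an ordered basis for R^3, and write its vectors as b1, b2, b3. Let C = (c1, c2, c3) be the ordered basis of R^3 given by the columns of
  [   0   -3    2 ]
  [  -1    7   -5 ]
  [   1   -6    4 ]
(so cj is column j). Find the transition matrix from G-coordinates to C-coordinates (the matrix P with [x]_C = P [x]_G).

Take x = bj: its G-coordinates are the j-th standard unit vector, so P e_j — column j of P — equals [bj]_C.
b1 = 2c1 - c2 - 2c3, giving column 1 = <2, -1, -2>; repeating for each j gives P = [[2, 0, 2], [-1, -2, 0], [-2, 1, -1]].

[[2, 0, 2], [-1, -2, 0], [-2, 1, -1]]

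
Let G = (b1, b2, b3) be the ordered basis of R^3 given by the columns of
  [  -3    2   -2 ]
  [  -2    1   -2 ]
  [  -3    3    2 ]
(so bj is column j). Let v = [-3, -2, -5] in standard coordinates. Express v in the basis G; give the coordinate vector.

Write v = c_1 b1 + ... + c_3 b3 and solve for the c_i.
Solving this 3x3 system gives c = (3, 2, -1).
Check: 3b1 + 2b2 - b3 = [-3, -2, -5].

[3, 2, -1]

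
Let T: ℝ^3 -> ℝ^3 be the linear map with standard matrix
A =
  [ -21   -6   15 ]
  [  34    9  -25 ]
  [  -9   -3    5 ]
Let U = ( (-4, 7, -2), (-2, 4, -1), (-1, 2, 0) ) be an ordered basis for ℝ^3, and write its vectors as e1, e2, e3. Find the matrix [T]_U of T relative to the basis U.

With P the matrix whose columns are e1, ..., e3, [T]_U = P^(-1) A P.
Column by column: T(e1) = A e1 = (12, -23, 5); its U-coordinates (-1, -3, -2) give column 1.
Continuing for each basis vector yields [T]_U = [[-1, 1, -2], [-3, -3, 1], [-2, -1, -3]].

[[-1, 1, -2], [-3, -3, 1], [-2, -1, -3]]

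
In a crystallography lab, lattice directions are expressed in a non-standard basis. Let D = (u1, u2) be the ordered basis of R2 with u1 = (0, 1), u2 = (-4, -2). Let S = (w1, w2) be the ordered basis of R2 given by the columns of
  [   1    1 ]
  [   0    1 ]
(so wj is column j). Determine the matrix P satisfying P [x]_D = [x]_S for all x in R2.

[[-1, -2], [1, -2]]

Take x = uj: its D-coordinates are the j-th standard unit vector, so P e_j — column j of P — equals [uj]_S.
u1 = -w1 + w2, giving column 1 = (-1, 1); repeating for each j gives P = [[-1, -2], [1, -2]].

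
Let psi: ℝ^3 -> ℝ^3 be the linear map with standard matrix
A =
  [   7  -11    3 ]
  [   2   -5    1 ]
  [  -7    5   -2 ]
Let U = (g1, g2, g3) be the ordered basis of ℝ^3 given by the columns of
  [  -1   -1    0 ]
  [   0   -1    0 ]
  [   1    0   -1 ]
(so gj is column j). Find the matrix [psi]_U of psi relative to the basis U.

[[3, -1, 2], [1, -3, 1], [-2, -3, 0]]

The j-th column of [psi]_U is [psi(gj)]_U.
psi(g1) = A g1 = (-4, -1, 5) = 3g1 + g2 - 2g3, so column 1 is (3, 1, -2).
Repeating for g2, g3 and assembling the columns gives [[3, -1, 2], [1, -3, 1], [-2, -3, 0]].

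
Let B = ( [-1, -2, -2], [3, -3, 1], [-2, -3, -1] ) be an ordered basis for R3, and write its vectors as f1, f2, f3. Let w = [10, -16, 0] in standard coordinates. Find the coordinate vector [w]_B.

Write w = c_1 f1 + ... + c_3 f3 and solve for the c_i.
Row-reducing the augmented matrix [M | w] gives c = (2, 4, 0).
Check: 2f1 + 4f2 + 0·f3 = [10, -16, 0].

[2, 4, 0]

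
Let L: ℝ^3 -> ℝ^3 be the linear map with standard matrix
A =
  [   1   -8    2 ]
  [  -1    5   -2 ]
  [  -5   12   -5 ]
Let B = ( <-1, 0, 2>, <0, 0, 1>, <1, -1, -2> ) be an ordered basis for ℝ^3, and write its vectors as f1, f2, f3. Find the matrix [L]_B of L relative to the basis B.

Let P have columns f1, ..., f3. Then [L]_B = P^(-1) A P.
Here det P = -1, so P^(-1) is integer; computing A P first and then P^(-1)(A P) gives [[0, 0, -3], [1, -1, 3], [3, 2, 2]].

[[0, 0, -3], [1, -1, 3], [3, 2, 2]]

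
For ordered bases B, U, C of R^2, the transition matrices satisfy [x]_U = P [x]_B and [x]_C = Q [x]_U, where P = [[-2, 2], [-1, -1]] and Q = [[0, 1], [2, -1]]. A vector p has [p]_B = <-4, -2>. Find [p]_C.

<6, 2>

Composing the changes, [p]_C = Q P [p]_B.
Q P = [[-1, -1], [-3, 5]]; applying this to <-4, -2> gives <6, 2>.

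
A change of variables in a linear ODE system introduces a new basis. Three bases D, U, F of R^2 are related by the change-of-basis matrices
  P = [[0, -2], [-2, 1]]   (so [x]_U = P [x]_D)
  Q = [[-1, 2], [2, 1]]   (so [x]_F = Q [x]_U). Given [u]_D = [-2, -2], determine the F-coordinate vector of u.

First [u]_U = P [u]_D = [4, 2].
Then [u]_F = Q [u]_U = [0, 10].

[0, 10]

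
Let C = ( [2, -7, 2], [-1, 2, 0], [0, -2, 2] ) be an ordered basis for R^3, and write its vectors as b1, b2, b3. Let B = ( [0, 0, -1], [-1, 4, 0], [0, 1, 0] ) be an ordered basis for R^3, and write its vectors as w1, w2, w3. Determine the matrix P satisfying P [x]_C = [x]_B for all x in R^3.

Column j of P is [bj]_B, since P maps C-coordinates to B-coordinates.
Expressing b1 in B: b1 = -2w1 - 2w2 + w3, so column 1 of P is [-2, -2, 1].
Doing the same for each bj gives P = [[-2, 0, -2], [-2, 1, 0], [1, -2, -2]].

[[-2, 0, -2], [-2, 1, 0], [1, -2, -2]]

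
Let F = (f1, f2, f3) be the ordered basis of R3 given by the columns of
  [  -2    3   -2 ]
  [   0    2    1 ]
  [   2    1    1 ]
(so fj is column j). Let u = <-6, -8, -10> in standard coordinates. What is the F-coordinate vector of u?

We seek scalars with c_1 f1 + ... + c_3 f3 = u; equivalently solve M c = u where the columns of M are f1, ..., f3.
Gaussian elimination on [M | u] yields c = (-3, -4, 0).
Check: -3f1 - 4f2 + 0·f3 = <-6, -8, -10>.

<-3, -4, 0>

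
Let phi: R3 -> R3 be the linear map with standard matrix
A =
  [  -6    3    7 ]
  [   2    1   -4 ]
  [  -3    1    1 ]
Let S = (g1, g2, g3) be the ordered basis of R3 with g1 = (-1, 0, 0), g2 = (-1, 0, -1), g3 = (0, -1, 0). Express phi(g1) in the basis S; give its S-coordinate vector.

Column 1 of [phi]_S is the S-coordinate vector of phi(g1).
In standard coordinates phi(g1) = A g1 = (6, -2, 3).
Converting to S: (6, -2, 3) = -3g1 - 3g2 + 2g3, so the coordinate vector is (-3, -3, 2).

(-3, -3, 2)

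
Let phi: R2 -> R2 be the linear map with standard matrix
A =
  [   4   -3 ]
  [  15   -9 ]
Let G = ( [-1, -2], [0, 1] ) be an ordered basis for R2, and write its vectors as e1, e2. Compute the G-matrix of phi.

[[-2, 3], [-1, -3]]

The j-th column of [phi]_G is [phi(ej)]_G.
phi(e1) = A e1 = [2, 3] = -2e1 - e2, so column 1 is [-2, -1].
Repeating for e2 and assembling the columns gives [[-2, 3], [-1, -3]].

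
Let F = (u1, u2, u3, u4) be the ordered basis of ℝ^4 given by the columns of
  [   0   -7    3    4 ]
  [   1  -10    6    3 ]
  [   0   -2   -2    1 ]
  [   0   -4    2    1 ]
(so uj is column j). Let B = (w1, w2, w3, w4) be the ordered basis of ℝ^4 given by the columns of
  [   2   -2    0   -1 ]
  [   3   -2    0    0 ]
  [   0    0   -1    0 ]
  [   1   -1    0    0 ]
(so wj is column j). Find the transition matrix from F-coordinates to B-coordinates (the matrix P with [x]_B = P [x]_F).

Column j of P is [uj]_B, since P maps F-coordinates to B-coordinates.
Expressing u1 in B: u1 = w1 + w2 + 0·w3 + 0·w4, so column 1 of P is (1, 1, 0, 0).
Doing the same for each uj gives P = [[1, -2, 2, 1], [1, 2, 0, 0], [0, 2, 2, -1], [0, -1, 1, -2]].

[[1, -2, 2, 1], [1, 2, 0, 0], [0, 2, 2, -1], [0, -1, 1, -2]]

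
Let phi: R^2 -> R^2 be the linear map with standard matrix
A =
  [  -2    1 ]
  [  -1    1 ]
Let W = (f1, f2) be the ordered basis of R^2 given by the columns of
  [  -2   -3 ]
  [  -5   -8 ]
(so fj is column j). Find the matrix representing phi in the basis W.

With P the matrix whose columns are f1, f2, [phi]_W = P^(-1) A P.
Column by column: phi(f1) = A f1 = (-1, -3); its W-coordinates (-1, 1) give column 1.
Continuing for each basis vector yields [phi]_W = [[-1, 1], [1, 0]].

[[-1, 1], [1, 0]]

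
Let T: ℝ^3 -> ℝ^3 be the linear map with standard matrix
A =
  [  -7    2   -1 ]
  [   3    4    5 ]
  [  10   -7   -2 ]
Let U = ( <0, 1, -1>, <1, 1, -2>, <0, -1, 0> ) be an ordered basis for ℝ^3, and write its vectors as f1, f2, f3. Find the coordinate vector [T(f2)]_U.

Compute T(f2) = A f2 = <-3, -3, 7> in standard coordinates.
Then write this in U-coordinates: solve for y in y_1 f1 + ... + y_3 f3 = <-3, -3, 7>.
This gives y = <-1, -3, -1>, which is column 2 of [T]_U.

<-1, -3, -1>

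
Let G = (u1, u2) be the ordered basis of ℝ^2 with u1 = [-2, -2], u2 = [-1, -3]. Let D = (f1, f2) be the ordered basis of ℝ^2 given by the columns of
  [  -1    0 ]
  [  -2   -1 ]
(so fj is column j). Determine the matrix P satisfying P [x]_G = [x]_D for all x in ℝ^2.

Column j of P is [uj]_D, since P maps G-coordinates to D-coordinates.
Expressing u1 in D: u1 = 2f1 - 2f2, so column 1 of P is [2, -2].
Doing the same for each uj gives P = [[2, 1], [-2, 1]].

[[2, 1], [-2, 1]]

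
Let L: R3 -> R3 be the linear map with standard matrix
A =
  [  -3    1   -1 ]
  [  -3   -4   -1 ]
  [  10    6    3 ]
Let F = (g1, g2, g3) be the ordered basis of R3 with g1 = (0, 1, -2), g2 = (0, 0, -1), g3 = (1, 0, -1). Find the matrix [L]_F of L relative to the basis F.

The j-th column of [L]_F is [L(gj)]_F.
L(g1) = A g1 = (3, -2, 0) = -2g1 + g2 + 3g3, so column 1 is (-2, 1, 3).
Repeating for g2, g3 and assembling the columns gives [[-2, 1, -2], [1, 0, -1], [3, 1, -2]].

[[-2, 1, -2], [1, 0, -1], [3, 1, -2]]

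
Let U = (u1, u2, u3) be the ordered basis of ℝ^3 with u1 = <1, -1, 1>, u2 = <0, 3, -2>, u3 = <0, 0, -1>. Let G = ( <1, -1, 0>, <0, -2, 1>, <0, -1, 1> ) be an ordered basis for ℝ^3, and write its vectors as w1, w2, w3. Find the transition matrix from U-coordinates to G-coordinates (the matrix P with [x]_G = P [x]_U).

[[1, 0, 0], [-1, -1, 1], [2, -1, -2]]

Column j of P is [uj]_G, since P maps U-coordinates to G-coordinates.
Expressing u1 in G: u1 = w1 - w2 + 2w3, so column 1 of P is <1, -1, 2>.
Doing the same for each uj gives P = [[1, 0, 0], [-1, -1, 1], [2, -1, -2]].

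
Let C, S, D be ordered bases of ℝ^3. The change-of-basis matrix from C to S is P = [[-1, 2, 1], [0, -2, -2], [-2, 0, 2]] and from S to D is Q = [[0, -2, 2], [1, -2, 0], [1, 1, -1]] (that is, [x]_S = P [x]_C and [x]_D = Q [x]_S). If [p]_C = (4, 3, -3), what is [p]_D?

Apply P to get S-coordinates (-1, 0, -14), then Q to get D-coordinates.
The result is [p]_D = (-28, -1, 13).

(-28, -1, 13)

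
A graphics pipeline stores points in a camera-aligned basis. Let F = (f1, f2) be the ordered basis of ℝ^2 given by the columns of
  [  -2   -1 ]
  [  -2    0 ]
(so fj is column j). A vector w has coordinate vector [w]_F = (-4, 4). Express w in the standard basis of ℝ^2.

(4, 8)

The coordinates say w = -4f1 + 4f2; adding the scaled basis vectors gives (4, 8).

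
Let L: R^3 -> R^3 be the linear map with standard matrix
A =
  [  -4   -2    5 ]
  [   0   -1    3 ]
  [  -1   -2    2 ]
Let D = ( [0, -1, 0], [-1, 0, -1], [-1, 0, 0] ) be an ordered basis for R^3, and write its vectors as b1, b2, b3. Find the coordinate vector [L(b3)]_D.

Compute L(b3) = A b3 = [4, 0, 1] in standard coordinates.
Then write this in D-coordinates: solve for y in y_1 b1 + ... + y_3 b3 = [4, 0, 1].
This gives y = [0, -1, -3], which is column 3 of [L]_D.

[0, -1, -3]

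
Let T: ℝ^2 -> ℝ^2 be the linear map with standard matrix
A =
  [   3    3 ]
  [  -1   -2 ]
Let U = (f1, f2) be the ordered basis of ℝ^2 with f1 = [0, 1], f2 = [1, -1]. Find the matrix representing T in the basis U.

Let P have columns f1, f2. Then [T]_U = P^(-1) A P.
Here det P = -1, so P^(-1) is integer; computing A P first and then P^(-1)(A P) gives [[1, 1], [3, 0]].

[[1, 1], [3, 0]]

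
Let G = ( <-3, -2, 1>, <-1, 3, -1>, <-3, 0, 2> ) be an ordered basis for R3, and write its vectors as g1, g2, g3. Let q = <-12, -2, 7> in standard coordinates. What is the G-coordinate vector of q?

<1, 0, 3>

[q]_G is the unique c with M c = q, where M has columns g1, ..., g3.
Row-reducing the augmented matrix [M | q] gives c = (1, 0, 3).
Check: g1 + 0·g2 + 3g3 = <-12, -2, 7>.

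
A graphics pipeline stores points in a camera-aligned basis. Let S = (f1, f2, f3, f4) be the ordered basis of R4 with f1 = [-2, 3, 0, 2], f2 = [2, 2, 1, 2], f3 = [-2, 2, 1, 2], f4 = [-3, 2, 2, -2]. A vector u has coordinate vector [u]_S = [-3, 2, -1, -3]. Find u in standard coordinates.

The coordinates say u = -3f1 + 2f2 - f3 - 3f4; adding the scaled basis vectors gives [21, -13, -5, 2].

[21, -13, -5, 2]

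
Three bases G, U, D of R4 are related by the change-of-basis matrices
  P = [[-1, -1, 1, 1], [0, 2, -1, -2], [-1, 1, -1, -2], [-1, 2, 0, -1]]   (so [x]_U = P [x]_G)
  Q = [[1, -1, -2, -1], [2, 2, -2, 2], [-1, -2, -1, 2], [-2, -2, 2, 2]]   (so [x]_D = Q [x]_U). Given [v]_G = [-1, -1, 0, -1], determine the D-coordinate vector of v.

Composing the changes, [v]_D = Q P [v]_G.
Q P = [[2, -7, 4, 8], [-2, 4, 2, 0], [0, 0, 2, 3], [-2, 4, -2, -4]]; applying this to [-1, -1, 0, -1] gives [-3, -2, -3, 2].

[-3, -2, -3, 2]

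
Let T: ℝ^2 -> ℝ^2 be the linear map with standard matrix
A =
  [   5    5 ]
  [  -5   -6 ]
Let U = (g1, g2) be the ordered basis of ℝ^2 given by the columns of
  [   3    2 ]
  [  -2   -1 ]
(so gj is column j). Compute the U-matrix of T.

[[1, 3], [1, -2]]

The j-th column of [T]_U is [T(gj)]_U.
T(g1) = A g1 = (5, -3) = g1 + g2, so column 1 is (1, 1).
Repeating for g2 and assembling the columns gives [[1, 3], [1, -2]].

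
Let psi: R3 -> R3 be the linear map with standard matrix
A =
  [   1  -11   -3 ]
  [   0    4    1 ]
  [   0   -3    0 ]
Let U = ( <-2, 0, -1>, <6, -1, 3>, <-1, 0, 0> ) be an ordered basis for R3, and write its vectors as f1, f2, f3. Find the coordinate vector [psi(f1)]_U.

<3, 1, -1>

Column 1 of [psi]_U is the U-coordinate vector of psi(f1).
In standard coordinates psi(f1) = A f1 = <1, -1, 0>.
Converting to U: <1, -1, 0> = 3f1 + f2 - f3, so the coordinate vector is <3, 1, -1>.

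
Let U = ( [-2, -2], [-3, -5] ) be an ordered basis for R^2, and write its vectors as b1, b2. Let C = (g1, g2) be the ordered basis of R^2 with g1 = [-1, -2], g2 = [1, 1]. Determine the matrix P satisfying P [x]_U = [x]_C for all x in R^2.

[[0, 2], [-2, -1]]

Let M have columns bj and N have columns gj. Then for every x, N [x]_C = x = M [x]_U, so P = N^(-1) M.
Since det N = 1, N^(-1) has integer entries; multiplying gives P = [[0, 2], [-2, -1]].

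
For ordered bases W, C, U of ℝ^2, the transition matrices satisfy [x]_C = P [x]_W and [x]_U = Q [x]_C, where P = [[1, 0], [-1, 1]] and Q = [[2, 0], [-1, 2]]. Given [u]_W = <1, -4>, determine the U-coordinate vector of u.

<2, -11>

First [u]_C = P [u]_W = <1, -5>.
Then [u]_U = Q [u]_C = <2, -11>.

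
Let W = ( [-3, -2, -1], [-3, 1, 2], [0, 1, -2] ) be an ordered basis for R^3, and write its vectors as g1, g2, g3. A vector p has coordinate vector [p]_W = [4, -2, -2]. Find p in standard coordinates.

By definition p = 4g1 - 2g2 - 2g3.
Summing componentwise gives [-6, -12, -4].

[-6, -12, -4]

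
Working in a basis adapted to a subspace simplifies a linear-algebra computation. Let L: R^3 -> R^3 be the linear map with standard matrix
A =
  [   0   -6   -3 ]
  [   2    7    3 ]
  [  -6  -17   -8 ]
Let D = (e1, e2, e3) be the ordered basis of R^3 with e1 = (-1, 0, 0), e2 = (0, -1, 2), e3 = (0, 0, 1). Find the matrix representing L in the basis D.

[[0, 0, 3], [2, 1, -3], [2, -1, -2]]

Let P have columns e1, ..., e3. Then [L]_D = P^(-1) A P.
Here det P = 1, so P^(-1) is integer; computing A P first and then P^(-1)(A P) gives [[0, 0, 3], [2, 1, -3], [2, -1, -2]].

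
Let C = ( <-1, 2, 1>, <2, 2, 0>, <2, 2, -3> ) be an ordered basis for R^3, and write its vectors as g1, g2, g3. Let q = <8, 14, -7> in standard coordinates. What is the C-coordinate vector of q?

We seek scalars with c_1 g1 + ... + c_3 g3 = q; equivalently solve M c = q where the columns of M are g1, ..., g3.
Gaussian elimination on [M | q] yields c = (2, 2, 3).
Check: 2g1 + 2g2 + 3g3 = <8, 14, -7>.

<2, 2, 3>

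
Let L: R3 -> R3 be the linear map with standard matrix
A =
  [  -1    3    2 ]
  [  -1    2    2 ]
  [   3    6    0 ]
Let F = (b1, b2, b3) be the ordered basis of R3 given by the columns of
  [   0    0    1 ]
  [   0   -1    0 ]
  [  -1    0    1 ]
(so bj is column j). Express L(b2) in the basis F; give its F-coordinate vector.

Compute L(b2) = A b2 = <-3, -2, -6> in standard coordinates.
Then write this in F-coordinates: solve for y in y_1 b1 + ... + y_3 b3 = <-3, -2, -6>.
This gives y = <3, 2, -3>, which is column 2 of [L]_F.

<3, 2, -3>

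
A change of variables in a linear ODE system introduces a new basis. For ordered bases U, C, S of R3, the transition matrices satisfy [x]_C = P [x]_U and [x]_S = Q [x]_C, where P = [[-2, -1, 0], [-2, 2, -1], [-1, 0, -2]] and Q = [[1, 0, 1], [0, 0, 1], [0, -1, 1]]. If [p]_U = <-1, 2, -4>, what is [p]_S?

First [p]_C = P [p]_U = <0, 10, 9>.
Then [p]_S = Q [p]_C = <9, 9, -1>.

<9, 9, -1>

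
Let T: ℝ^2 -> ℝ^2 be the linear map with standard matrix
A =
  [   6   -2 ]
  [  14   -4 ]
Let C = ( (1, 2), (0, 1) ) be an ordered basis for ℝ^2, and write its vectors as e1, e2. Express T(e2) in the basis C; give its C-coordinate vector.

Compute T(e2) = A e2 = (-2, -4) in standard coordinates.
Then write this in C-coordinates: solve for y in y_1 e1 + y_2 e2 = (-2, -4).
This gives y = (-2, 0), which is column 2 of [T]_C.

(-2, 0)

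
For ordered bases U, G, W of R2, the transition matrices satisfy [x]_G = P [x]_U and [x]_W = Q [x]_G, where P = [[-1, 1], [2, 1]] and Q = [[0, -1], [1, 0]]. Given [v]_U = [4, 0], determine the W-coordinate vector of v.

Apply P to get G-coordinates [-4, 8], then Q to get W-coordinates.
The result is [v]_W = [-8, -4].

[-8, -4]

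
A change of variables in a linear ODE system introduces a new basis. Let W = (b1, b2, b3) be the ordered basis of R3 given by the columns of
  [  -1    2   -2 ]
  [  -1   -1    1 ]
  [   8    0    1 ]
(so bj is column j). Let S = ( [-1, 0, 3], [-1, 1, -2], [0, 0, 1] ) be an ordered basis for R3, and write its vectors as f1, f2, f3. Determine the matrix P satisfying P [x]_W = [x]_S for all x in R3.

Take x = bj: its W-coordinates are the j-th standard unit vector, so P e_j — column j of P — equals [bj]_S.
b1 = 2f1 - f2 + 0·f3, giving column 1 = [2, -1, 0]; repeating for each j gives P = [[2, -1, 1], [-1, -1, 1], [0, 1, 0]].

[[2, -1, 1], [-1, -1, 1], [0, 1, 0]]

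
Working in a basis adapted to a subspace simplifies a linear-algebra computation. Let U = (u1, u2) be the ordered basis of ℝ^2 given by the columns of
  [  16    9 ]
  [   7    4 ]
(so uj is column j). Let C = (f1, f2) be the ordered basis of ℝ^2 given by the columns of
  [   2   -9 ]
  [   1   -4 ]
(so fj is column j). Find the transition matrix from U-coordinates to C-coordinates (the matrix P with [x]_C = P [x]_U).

[[-1, 0], [-2, -1]]

Let M have columns uj and N have columns fj. Then for every x, N [x]_C = x = M [x]_U, so P = N^(-1) M.
Since det N = 1, N^(-1) has integer entries; multiplying gives P = [[-1, 0], [-2, -1]].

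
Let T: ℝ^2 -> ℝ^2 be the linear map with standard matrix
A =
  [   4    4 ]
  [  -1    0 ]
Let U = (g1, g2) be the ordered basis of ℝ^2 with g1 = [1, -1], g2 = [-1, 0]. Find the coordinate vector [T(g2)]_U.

Compute T(g2) = A g2 = [-4, 1] in standard coordinates.
Then write this in U-coordinates: solve for y in y_1 g1 + y_2 g2 = [-4, 1].
This gives y = [-1, 3], which is column 2 of [T]_U.

[-1, 3]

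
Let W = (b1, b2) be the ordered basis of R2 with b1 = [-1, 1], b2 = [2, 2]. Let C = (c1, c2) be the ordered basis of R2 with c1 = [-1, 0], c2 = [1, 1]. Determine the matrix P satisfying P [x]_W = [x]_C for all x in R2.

[[2, 0], [1, 2]]

Column j of P is [bj]_C, since P maps W-coordinates to C-coordinates.
Expressing b1 in C: b1 = 2c1 + c2, so column 1 of P is [2, 1].
Doing the same for each bj gives P = [[2, 0], [1, 2]].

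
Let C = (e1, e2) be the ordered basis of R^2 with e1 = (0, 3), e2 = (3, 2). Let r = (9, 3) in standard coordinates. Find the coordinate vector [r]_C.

We seek scalars with c_1 e1 + c_2 e2 = r; equivalently solve M c = r where the columns of M are e1, e2.
System: 0c_1 + 3c_2 = 9, 3c_1 + 2c_2 = 3; solving gives c_1 = -1, c_2 = 3.
Check: -e1 + 3e2 = (9, 3).

(-1, 3)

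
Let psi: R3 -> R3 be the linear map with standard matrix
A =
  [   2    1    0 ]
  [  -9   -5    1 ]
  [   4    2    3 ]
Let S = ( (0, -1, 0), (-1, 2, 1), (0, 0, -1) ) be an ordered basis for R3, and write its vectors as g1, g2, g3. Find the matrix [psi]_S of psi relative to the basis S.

With P the matrix whose columns are g1, ..., g3, [psi]_S = P^(-1) A P.
Column by column: psi(g1) = A g1 = (-1, 5, -2); its S-coordinates (-3, 1, 3) give column 1.
Continuing for each basis vector yields [psi]_S = [[-3, 0, 1], [1, 0, 0], [3, -3, 3]].

[[-3, 0, 1], [1, 0, 0], [3, -3, 3]]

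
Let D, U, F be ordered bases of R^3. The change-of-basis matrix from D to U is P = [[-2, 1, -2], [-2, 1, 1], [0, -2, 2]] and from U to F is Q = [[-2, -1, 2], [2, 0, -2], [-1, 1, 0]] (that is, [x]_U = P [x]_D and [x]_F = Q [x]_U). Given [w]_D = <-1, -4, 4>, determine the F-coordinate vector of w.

<50, -52, 12>

Apply P to get U-coordinates <-10, 2, 16>, then Q to get F-coordinates.
The result is [w]_F = <50, -52, 12>.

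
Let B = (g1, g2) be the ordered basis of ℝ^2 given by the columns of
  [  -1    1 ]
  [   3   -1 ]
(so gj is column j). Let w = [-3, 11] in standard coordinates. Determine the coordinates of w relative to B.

[4, 1]

Write w = c_1 g1 + c_2 g2 and solve for the c_i.
System: -c_1 + c_2 = -3, 3c_1 - c_2 = 11; solving gives c_1 = 4, c_2 = 1.
Check: 4g1 + g2 = [-3, 11].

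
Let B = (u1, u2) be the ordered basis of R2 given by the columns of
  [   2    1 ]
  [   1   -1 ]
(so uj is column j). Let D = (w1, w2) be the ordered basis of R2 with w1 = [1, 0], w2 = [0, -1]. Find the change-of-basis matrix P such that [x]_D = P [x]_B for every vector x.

[[2, 1], [-1, 1]]

Column j of P is [uj]_D, since P maps B-coordinates to D-coordinates.
Expressing u1 in D: u1 = 2w1 - w2, so column 1 of P is [2, -1].
Doing the same for each uj gives P = [[2, 1], [-1, 1]].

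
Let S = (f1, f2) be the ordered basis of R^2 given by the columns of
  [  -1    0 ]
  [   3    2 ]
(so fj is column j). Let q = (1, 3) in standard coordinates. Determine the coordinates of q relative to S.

(-1, 3)

We seek scalars with c_1 f1 + c_2 f2 = q; equivalently solve M c = q where the columns of M are f1, f2.
System: -c_1 + 0c_2 = 1, 3c_1 + 2c_2 = 3; solving gives c_1 = -1, c_2 = 3.
Check: -f1 + 3f2 = (1, 3).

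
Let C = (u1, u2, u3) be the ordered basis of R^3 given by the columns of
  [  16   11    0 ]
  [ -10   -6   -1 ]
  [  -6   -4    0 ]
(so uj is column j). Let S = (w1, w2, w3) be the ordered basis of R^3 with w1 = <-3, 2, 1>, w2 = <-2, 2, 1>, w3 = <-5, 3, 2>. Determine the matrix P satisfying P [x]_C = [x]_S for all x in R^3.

Take x = uj: its C-coordinates are the j-th standard unit vector, so P e_j — column j of P — equals [uj]_S.
u1 = -2w1 + 0·w2 - 2w3, giving column 1 = <-2, 0, -2>; repeating for each j gives P = [[-2, -1, -1], [0, 1, -1], [-2, -2, 1]].

[[-2, -1, -1], [0, 1, -1], [-2, -2, 1]]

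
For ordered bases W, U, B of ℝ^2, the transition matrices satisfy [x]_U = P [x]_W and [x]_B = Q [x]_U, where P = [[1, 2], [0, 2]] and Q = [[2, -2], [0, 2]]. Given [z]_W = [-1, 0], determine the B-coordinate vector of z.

[-2, 0]

First [z]_U = P [z]_W = [-1, 0].
Then [z]_B = Q [z]_U = [-2, 0].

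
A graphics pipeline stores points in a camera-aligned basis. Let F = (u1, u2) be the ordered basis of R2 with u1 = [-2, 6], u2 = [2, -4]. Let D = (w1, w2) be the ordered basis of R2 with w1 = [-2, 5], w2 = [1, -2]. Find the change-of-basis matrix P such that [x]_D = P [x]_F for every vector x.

Column j of P is [uj]_D, since P maps F-coordinates to D-coordinates.
Expressing u1 in D: u1 = 2w1 + 2w2, so column 1 of P is [2, 2].
Doing the same for each uj gives P = [[2, 0], [2, 2]].

[[2, 0], [2, 2]]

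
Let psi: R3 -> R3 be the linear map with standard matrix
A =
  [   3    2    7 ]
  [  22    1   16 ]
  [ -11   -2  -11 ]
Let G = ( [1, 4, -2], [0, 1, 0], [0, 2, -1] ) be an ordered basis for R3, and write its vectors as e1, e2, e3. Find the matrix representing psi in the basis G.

[[-3, 2, -3], [0, -3, 0], [3, -2, -1]]

Let P have columns e1, ..., e3. Then [psi]_G = P^(-1) A P.
Here det P = -1, so P^(-1) is integer; computing A P first and then P^(-1)(A P) gives [[-3, 2, -3], [0, -3, 0], [3, -2, -1]].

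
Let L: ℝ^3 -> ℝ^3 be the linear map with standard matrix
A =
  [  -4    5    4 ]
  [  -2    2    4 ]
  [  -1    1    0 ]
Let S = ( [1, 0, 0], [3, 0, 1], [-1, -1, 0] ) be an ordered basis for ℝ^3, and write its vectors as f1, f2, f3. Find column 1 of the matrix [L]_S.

[1, -1, 2]

Column 1 of [L]_S is the S-coordinate vector of L(f1).
In standard coordinates L(f1) = A f1 = [-4, -2, -1].
Converting to S: [-4, -2, -1] = f1 - f2 + 2f3, so the coordinate vector is [1, -1, 2].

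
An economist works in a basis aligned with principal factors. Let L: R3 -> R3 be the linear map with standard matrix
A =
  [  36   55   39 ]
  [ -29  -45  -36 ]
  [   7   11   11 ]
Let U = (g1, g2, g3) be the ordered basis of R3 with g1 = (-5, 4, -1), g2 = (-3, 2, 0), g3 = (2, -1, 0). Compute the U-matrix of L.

The j-th column of [L]_U is [L(gj)]_U.
L(g1) = A g1 = (1, 1, -2) = 2g1 - 3g2 + g3, so column 1 is (2, -3, 1).
Repeating for g2, g3 and assembling the columns gives [[2, -1, -3], [-3, -1, 0], [1, -3, 1]].

[[2, -1, -3], [-3, -1, 0], [1, -3, 1]]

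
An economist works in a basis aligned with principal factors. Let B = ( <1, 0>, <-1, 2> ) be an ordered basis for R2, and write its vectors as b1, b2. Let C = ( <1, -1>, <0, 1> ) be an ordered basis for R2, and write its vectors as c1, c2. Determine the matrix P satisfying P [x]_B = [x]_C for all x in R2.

[[1, -1], [1, 1]]

Let M have columns bj and N have columns cj. Then for every x, N [x]_C = x = M [x]_B, so P = N^(-1) M.
Since det N = 1, N^(-1) has integer entries; multiplying gives P = [[1, -1], [1, 1]].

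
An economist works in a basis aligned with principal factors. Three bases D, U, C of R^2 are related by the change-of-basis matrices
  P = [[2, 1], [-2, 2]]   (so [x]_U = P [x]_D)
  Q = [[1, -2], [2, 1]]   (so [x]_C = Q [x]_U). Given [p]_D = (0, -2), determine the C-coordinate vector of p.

First [p]_U = P [p]_D = (-2, -4).
Then [p]_C = Q [p]_U = (6, -8).

(6, -8)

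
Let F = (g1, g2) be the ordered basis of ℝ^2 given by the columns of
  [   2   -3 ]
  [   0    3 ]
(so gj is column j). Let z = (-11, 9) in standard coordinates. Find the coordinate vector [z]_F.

(-1, 3)

Write z = c_1 g1 + c_2 g2 and solve for the c_i.
System: 2c_1 - 3c_2 = -11, 0c_1 + 3c_2 = 9; solving gives c_1 = -1, c_2 = 3.
Check: -g1 + 3g2 = (-11, 9).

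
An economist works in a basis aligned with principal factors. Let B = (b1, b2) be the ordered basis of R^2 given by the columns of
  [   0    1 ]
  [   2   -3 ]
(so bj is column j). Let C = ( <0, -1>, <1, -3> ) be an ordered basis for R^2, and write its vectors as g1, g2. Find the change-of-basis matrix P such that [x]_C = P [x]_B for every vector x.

Let M have columns bj and N have columns gj. Then for every x, N [x]_C = x = M [x]_B, so P = N^(-1) M.
Since det N = 1, N^(-1) has integer entries; multiplying gives P = [[-2, 0], [0, 1]].

[[-2, 0], [0, 1]]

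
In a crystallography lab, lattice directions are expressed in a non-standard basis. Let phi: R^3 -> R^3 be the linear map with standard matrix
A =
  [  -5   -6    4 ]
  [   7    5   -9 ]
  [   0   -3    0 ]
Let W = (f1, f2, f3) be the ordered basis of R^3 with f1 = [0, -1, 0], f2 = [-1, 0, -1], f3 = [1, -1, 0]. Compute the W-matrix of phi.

With P the matrix whose columns are f1, ..., f3, [phi]_W = P^(-1) A P.
Column by column: phi(f1) = A f1 = [6, -5, 3]; its W-coordinates [2, -3, 3] give column 1.
Continuing for each basis vector yields [phi]_W = [[2, -3, 0], [-3, 0, -3], [3, 1, -2]].

[[2, -3, 0], [-3, 0, -3], [3, 1, -2]]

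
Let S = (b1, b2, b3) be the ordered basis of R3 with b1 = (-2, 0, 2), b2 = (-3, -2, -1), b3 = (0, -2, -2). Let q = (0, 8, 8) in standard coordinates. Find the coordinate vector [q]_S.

(0, 0, -4)

[q]_S is the unique c with M c = q, where M has columns b1, ..., b3.
Row-reducing the augmented matrix [M | q] gives c = (0, 0, -4).
Check: 0·b1 + 0·b2 - 4b3 = (0, 8, 8).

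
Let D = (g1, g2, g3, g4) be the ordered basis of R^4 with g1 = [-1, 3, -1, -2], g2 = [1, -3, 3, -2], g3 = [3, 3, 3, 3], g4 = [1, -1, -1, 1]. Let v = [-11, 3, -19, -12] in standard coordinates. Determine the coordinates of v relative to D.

[4, -1, -3, 3]

[v]_D is the unique c with M c = v, where M has columns g1, ..., g4.
Row-reducing the augmented matrix [M | v] gives c = (4, -1, -3, 3).
Check: 4g1 - g2 - 3g3 + 3g4 = [-11, 3, -19, -12].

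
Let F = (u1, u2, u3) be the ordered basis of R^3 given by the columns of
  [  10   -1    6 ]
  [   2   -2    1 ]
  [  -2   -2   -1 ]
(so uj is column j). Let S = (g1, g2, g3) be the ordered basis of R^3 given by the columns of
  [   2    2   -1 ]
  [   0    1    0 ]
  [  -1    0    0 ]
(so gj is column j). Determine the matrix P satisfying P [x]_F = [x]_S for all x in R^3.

Column j of P is [uj]_S, since P maps F-coordinates to S-coordinates.
Expressing u1 in S: u1 = 2g1 + 2g2 - 2g3, so column 1 of P is (2, 2, -2).
Doing the same for each uj gives P = [[2, 2, 1], [2, -2, 1], [-2, 1, -2]].

[[2, 2, 1], [2, -2, 1], [-2, 1, -2]]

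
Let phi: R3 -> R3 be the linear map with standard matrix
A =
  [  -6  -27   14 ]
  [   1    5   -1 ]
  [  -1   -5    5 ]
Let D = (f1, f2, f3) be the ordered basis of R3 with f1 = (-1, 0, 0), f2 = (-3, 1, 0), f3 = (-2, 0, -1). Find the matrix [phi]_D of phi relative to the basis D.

Let P have columns f1, ..., f3. Then [phi]_D = P^(-1) A P.
Here det P = 1, so P^(-1) is integer; computing A P first and then P^(-1)(A P) gives [[-1, -1, -1], [-1, 2, -1], [-1, 2, 3]].

[[-1, -1, -1], [-1, 2, -1], [-1, 2, 3]]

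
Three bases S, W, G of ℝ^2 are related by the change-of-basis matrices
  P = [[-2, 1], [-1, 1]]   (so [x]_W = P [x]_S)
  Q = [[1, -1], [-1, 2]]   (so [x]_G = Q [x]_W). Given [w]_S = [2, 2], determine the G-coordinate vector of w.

First [w]_W = P [w]_S = [-2, 0].
Then [w]_G = Q [w]_W = [-2, 2].

[-2, 2]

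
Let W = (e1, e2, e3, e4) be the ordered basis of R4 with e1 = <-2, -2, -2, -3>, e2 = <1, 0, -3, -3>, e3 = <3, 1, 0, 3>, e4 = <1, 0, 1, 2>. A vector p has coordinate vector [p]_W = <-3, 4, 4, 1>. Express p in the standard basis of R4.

The coordinates say p = -3e1 + 4e2 + 4e3 + e4; adding the scaled basis vectors gives <23, 10, -5, 11>.

<23, 10, -5, 11>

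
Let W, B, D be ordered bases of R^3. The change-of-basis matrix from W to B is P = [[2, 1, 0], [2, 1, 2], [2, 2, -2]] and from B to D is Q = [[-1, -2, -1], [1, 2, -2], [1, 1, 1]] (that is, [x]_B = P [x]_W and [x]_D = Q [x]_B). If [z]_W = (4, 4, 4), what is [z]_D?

First [z]_B = P [z]_W = (12, 20, 8).
Then [z]_D = Q [z]_B = (-60, 36, 40).

(-60, 36, 40)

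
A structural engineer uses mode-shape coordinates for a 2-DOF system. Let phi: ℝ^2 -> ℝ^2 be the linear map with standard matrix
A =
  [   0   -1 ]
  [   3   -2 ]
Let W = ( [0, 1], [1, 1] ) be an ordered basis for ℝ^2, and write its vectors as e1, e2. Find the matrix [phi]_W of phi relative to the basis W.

[[-1, 2], [-1, -1]]

The j-th column of [phi]_W is [phi(ej)]_W.
phi(e1) = A e1 = [-1, -2] = -e1 - e2, so column 1 is [-1, -1].
Repeating for e2 and assembling the columns gives [[-1, 2], [-1, -1]].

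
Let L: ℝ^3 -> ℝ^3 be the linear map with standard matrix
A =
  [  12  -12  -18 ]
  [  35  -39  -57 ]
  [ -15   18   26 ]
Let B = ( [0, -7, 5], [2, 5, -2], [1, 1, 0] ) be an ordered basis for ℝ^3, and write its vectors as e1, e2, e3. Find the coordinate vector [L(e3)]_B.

Column 3 of [L]_B is the B-coordinate vector of L(e3).
In standard coordinates L(e3) = A e3 = [0, -4, 3].
Converting to B: [0, -4, 3] = e1 + e2 - 2e3, so the coordinate vector is [1, 1, -2].

[1, 1, -2]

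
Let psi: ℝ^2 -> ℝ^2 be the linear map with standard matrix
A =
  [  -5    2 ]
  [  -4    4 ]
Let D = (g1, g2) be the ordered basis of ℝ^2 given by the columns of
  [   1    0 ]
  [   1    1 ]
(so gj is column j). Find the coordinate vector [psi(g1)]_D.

Compute psi(g1) = A g1 = [-3, 0] in standard coordinates.
Then write this in D-coordinates: solve for y in y_1 g1 + y_2 g2 = [-3, 0].
This gives y = [-3, 3], which is column 1 of [psi]_D.

[-3, 3]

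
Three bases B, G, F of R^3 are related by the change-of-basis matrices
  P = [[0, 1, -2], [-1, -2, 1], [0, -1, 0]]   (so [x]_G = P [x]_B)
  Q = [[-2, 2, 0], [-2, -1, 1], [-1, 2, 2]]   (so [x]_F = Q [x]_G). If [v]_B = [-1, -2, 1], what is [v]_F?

Composing the changes, [v]_F = Q P [v]_B.
Q P = [[-2, -6, 6], [1, -1, 3], [-2, -7, 4]]; applying this to [-1, -2, 1] gives [20, 4, 20].

[20, 4, 20]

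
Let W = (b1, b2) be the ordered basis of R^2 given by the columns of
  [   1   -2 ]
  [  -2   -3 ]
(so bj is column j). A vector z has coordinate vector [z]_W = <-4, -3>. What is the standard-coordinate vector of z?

The coordinates say z = -4b1 - 3b2; adding the scaled basis vectors gives <2, 17>.

<2, 17>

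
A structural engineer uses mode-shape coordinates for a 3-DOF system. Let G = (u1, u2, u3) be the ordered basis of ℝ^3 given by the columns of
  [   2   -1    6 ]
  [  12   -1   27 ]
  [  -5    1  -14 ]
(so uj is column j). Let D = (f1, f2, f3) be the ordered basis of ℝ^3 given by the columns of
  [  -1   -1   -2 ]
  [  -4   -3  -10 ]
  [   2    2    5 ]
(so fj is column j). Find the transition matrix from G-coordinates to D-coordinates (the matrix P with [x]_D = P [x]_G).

[[-2, 2, -1], [2, 1, -1], [-1, -1, -2]]

Take x = uj: its G-coordinates are the j-th standard unit vector, so P e_j — column j of P — equals [uj]_D.
u1 = -2f1 + 2f2 - f3, giving column 1 = <-2, 2, -1>; repeating for each j gives P = [[-2, 2, -1], [2, 1, -1], [-1, -1, -2]].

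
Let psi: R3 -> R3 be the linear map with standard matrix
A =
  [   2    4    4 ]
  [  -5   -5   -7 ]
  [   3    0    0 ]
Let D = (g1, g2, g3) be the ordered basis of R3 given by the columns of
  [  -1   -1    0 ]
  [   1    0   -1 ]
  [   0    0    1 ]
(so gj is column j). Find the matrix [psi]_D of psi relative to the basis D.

With P the matrix whose columns are g1, ..., g3, [psi]_D = P^(-1) A P.
Column by column: psi(g1) = A g1 = [2, 0, -3]; its D-coordinates [-3, 1, -3] give column 1.
Continuing for each basis vector yields [psi]_D = [[-3, 2, -2], [1, 0, 2], [-3, -3, 0]].

[[-3, 2, -2], [1, 0, 2], [-3, -3, 0]]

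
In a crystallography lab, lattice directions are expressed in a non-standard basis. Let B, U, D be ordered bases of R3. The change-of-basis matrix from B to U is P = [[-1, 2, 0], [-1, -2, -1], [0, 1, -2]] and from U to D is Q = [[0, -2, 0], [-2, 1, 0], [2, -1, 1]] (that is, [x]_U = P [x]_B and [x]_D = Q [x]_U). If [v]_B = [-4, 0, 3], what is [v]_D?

Composing the changes, [v]_D = Q P [v]_B.
Q P = [[2, 4, 2], [1, -6, -1], [-1, 7, -1]]; applying this to [-4, 0, 3] gives [-2, -7, 1].

[-2, -7, 1]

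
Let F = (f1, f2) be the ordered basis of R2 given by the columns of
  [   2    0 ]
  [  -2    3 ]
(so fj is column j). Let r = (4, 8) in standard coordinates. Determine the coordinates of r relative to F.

(2, 4)

Write r = c_1 f1 + c_2 f2 and solve for the c_i.
System: 2c_1 + 0c_2 = 4, -2c_1 + 3c_2 = 8; solving gives c_1 = 2, c_2 = 4.
Check: 2f1 + 4f2 = (4, 8).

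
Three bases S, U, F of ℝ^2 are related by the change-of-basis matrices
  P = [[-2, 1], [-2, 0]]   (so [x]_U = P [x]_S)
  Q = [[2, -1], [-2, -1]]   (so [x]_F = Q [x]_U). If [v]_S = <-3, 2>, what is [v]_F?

Apply P to get U-coordinates <8, 6>, then Q to get F-coordinates.
The result is [v]_F = <10, -22>.

<10, -22>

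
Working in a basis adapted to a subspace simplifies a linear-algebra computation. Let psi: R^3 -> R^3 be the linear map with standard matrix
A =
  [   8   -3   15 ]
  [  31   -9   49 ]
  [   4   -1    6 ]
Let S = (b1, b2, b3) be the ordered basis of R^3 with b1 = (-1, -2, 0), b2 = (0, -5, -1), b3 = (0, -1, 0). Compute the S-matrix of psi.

[[2, 0, -3], [2, 1, -1], [-1, -1, 2]]

With P the matrix whose columns are b1, ..., b3, [psi]_S = P^(-1) A P.
Column by column: psi(b1) = A b1 = (-2, -13, -2); its S-coordinates (2, 2, -1) give column 1.
Continuing for each basis vector yields [psi]_S = [[2, 0, -3], [2, 1, -1], [-1, -1, 2]].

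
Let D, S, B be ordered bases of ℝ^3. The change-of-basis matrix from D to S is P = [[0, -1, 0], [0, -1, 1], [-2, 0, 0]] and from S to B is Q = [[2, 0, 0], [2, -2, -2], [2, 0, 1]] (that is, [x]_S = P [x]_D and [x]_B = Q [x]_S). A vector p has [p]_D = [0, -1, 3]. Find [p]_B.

[2, -6, 2]

First [p]_S = P [p]_D = [1, 4, 0].
Then [p]_B = Q [p]_S = [2, -6, 2].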